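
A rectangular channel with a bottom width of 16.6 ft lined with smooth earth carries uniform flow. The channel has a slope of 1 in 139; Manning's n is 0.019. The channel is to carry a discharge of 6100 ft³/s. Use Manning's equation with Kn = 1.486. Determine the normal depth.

Manning's equation rearranged: A R^(2/3) = nQ / (1.486·√S) = 0.019 × 6100 / (1.486 × √0.007194) = 919.5.
At y = 13.9 ft: A R^(2/3) = 692.3 — low.
At y = 22.1 ft: A R^(2/3) = 1216 — high.
At y = 17.5 ft: A R^(2/3) = 919.3 — ≈ 919.5.

y_n = 17.5 ft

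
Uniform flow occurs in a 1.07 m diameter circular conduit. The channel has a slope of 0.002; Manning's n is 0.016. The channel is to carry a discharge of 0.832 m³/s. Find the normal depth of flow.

Manning's equation rearranged: A R^(2/3) = nQ / (1·√S) = 0.016 × 0.832 / (√0.002) = 0.2977.
Trying y = 0.787 m: A R^(2/3) = 0.3326 — too large.
Trying y = 0.566 m: A R^(2/3) = 0.2051 — too small.
Trying y = 0.722 m: A R^(2/3) = 0.2976 — ≈ 0.2977.

y_n = 0.722 m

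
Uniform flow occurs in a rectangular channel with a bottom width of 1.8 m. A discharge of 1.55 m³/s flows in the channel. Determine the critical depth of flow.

y_c = 0.423 m

For a rectangular channel, critical depth y_c = (q²/g)^(1/3) where q = Q/b = 1.55/1.8 = 0.8611 m²/s.
So y_c = (0.8611²/9.81)^(1/3) = 0.423 m.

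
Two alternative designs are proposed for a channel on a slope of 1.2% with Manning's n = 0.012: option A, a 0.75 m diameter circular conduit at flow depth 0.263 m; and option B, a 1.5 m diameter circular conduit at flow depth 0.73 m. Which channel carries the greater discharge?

channel B

Channel A: For a circular section of diameter D = 0.75 m at depth y = 0.263 m, the central angle is θ = 2 arccos(1 − 2y/D) = 2.535 rad. Then A = (D²/8)(θ − sin θ) = 0.1382 m² and P = Dθ/2 = 0.9506 m. Hydraulic radius R = A/P = 0.1382/0.9506 = 0.1453 m. Q_A = (1/0.012)·0.1382·0.1453^(2/3)·√0.012 = 0.3486 m³/s.
Channel B: For a circular section of diameter D = 1.5 m at depth y = 0.73 m, the central angle is θ = 2 arccos(1 − 2y/D) = 3.088 rad. Then A = (D²/8)(θ − sin θ) = 0.8536 m² and P = Dθ/2 = 2.316 m. Hydraulic radius R = A/P = 0.8536/2.316 = 0.3685 m. Q_B = (1/0.012)·0.8536·0.3685^(2/3)·√0.012 = 4.005 m³/s.
Q_A = 0.3486 m³/s vs Q_B = 4.005 m³/s, so channel B carries more.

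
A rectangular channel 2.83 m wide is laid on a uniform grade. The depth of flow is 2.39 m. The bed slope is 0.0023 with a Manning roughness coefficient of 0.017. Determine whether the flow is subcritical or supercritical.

Flow area A = b·y = 2.83 × 2.39 = 6.764 m². Wetted perimeter P = b + 2y = 2.83 + 2×2.39 = 7.61 m.
Hydraulic radius R = A/P = 6.764/7.61 = 0.8888 m.
V = (1/n) R^(2/3) √S = (1/0.017) × 0.8888^(2/3) × √0.0023 = 2.608 m/s. Hydraulic depth D_h = A/T = 6.764/2.83 = 2.39 m.
Froude number Fr = V/√(g·D_h) = 2.608/√(9.81×2.39) = 0.539, which is less than 1, so the flow is subcritical.

subcritical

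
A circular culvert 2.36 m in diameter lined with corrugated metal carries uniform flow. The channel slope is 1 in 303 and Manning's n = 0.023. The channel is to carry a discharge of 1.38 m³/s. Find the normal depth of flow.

Manning's equation rearranged: A R^(2/3) = nQ / (1·√S) = 0.023 × 1.38 / (√0.0033) = 0.5525.
Try y = 0.795 m: A R^(2/3) = 0.7526 — over.
Try y = 0.531 m: A R^(2/3) = 0.3417 — short.
Try y = 0.677 m: A R^(2/3) = 0.5524 — matches.

y_n = 0.677 m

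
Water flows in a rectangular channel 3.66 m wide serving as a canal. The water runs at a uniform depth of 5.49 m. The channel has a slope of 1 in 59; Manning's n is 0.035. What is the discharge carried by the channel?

Flow area A = b·y = 3.66 × 5.49 = 20.09 m². Wetted perimeter P = b + 2y = 3.66 + 2×5.49 = 14.64 m.
Hydraulic radius R = A/P = 20.09/14.64 = 1.373 m.
Manning's equation: Q = (1/n) A R^(2/3) S^(1/2) = (1/0.035) × 20.09 × 1.373^(2/3) × 0.01695^(1/2) = 92.3 m³/s.

Q = 92.3 m³/s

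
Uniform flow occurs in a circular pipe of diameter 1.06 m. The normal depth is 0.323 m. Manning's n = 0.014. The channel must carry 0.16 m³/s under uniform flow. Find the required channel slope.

For a circular section of diameter D = 1.06 m at depth y = 0.323 m, the central angle is θ = 2 arccos(1 − 2y/D) = 2.339 rad. Then A = (D²/8)(θ − sin θ) = 0.2275 m² and P = Dθ/2 = 1.24 m.
Hydraulic radius R = A/P = 0.2275/1.24 = 0.1835 m.
From Manning's equation, S = [nQ / (1 A R^(2/3))]² = [0.014 × 0.16 / (1 × 0.2275 × 0.1835^(2/3))]² = 0.000929.

S = 0.000929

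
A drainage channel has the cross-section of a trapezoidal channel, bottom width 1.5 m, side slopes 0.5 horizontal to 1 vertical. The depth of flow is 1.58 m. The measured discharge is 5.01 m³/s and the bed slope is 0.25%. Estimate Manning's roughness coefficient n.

With bottom width b = 1.5 m and side slope z = 0.5: A = (b + zy)y = (1.5 + 0.5×1.58)×1.58 = 3.618 m²; P = b + 2y√(1+z²) = 1.5 + 2×1.58×1.118 = 5.033 m.
Hydraulic radius R = A/P = 3.618/5.033 = 0.7189 m.
Rearranging Manning's equation: n = (1/Q) A R^(2/3) S^(1/2) = (1/5.01) × 3.618 × 0.7189^(2/3) × √0.0025 = 0.029.

n = 0.029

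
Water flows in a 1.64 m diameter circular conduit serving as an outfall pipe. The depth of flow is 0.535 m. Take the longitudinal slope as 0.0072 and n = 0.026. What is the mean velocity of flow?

For a circular section of diameter D = 1.64 m at depth y = 0.535 m, the central angle is θ = 2 arccos(1 − 2y/D) = 2.432 rad. Then A = (D²/8)(θ − sin θ) = 0.5984 m² and P = Dθ/2 = 1.994 m.
Hydraulic radius R = A/P = 0.5984/1.994 = 0.3001 m.
From Manning's equation, V = (1/n) R^(2/3) S^(1/2) = (1/0.026) × 0.3001^(2/3) × 0.0072^(1/2) = 1.46 m/s.

V = 1.46 m/s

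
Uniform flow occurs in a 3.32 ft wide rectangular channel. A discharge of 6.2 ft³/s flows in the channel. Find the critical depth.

y_c = 0.477 ft

For a rectangular channel, critical depth y_c = (q²/g)^(1/3) where q = Q/b = 6.2/3.32 = 1.867 ft²/s.
So y_c = (1.867²/32.2)^(1/3) = 0.477 ft.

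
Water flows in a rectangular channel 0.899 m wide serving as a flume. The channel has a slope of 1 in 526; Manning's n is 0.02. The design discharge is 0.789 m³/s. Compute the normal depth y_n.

y_n = 0.899 m

Manning's equation rearranged: A R^(2/3) = nQ / (1·√S) = 0.02 × 0.789 / (√0.001901) = 0.3619.
At y = 1.03 m: A R^(2/3) = 0.4268 — high.
At y = 0.899 m: A R^(2/3) = 0.3619 — close enough.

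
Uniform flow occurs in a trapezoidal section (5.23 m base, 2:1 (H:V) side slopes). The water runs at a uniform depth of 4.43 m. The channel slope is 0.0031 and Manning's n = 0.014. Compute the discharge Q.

With bottom width b = 5.23 m and side slope z = 2: A = (b + zy)y = (5.23 + 2×4.43)×4.43 = 62.42 m²; P = b + 2y√(1+z²) = 5.23 + 2×4.43×2.236 = 25.04 m.
Hydraulic radius R = A/P = 62.42/25.04 = 2.493 m.
Manning's equation: Q = (1/n) A R^(2/3) S^(1/2) = (1/0.014) × 62.42 × 2.493^(2/3) × 0.0031^(1/2) = 456 m³/s.

Q = 456 m³/s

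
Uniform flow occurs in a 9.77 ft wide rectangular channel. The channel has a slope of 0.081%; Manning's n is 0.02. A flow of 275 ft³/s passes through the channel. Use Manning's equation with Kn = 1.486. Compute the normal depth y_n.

y_n = 6.67 ft

Manning's equation rearranged: A R^(2/3) = nQ / (1.486·√S) = 0.02 × 275 / (1.486 × √0.00081) = 130.
At y = 5.96 ft: A R^(2/3) = 112.5 — too small.
At y = 6.67 ft: A R^(2/3) = 130.1 — matches.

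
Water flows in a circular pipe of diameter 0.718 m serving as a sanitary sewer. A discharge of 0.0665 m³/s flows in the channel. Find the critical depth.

At critical depth, Q² T / (g A³) = 1, i.e. A³/T = Q²/g = 0.0665²/9.81 = 0.0004508.
At y = 0.138 m: A³/T = 0.0002854 — low.
At y = 0.172 m: A³/T = 0.0006754 — high.
At y = 0.155 m: A³/T = 0.0004498 — close enough.

y_c = 0.155 m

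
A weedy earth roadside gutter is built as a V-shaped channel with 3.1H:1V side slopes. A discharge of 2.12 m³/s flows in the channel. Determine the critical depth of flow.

At critical depth, Q² T / (g A³) = 1, i.e. A³/T = Q²/g = 2.12²/9.81 = 0.4581.
Try y = 0.457 m: A³/T = 0.09578 — short.
Try y = 0.734 m: A³/T = 1.024 — over.
Try y = 0.625 m: A³/T = 0.4582 — matches.

y_c = 0.625 m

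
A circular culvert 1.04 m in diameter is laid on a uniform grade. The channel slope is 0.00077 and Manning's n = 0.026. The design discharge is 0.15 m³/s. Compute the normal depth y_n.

y_n = 0.461 m

Manning's equation rearranged: A R^(2/3) = nQ / (1·√S) = 0.026 × 0.15 / (√0.00077) = 0.1405.
At y = 0.568 m: A R^(2/3) = 0.2004 — too large.
At y = 0.461 m: A R^(2/3) = 0.1403 — ≈ 0.1405.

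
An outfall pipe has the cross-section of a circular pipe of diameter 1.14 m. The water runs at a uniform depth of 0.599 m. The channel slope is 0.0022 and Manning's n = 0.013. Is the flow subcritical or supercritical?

For a circular section of diameter D = 1.14 m at depth y = 0.599 m, the central angle is θ = 2 arccos(1 − 2y/D) = 3.243 rad. Then A = (D²/8)(θ − sin θ) = 0.5434 m² and P = Dθ/2 = 1.849 m.
Hydraulic radius R = A/P = 0.5434/1.849 = 0.2939 m.
V = (1/n) R^(2/3) √S = (1/0.013) × 0.2939^(2/3) × √0.0022 = 1.595 m/s. Hydraulic depth D_h = A/T = 0.5434/1.139 = 0.4773 m.
Froude number Fr = V/√(g·D_h) = 1.595/√(9.81×0.4773) = 0.737, which is less than 1, so the flow is subcritical.

subcritical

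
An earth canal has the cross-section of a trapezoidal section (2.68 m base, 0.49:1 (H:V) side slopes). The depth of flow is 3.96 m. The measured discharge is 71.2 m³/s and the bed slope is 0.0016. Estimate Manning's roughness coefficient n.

With bottom width b = 2.68 m and side slope z = 0.49: A = (b + zy)y = (2.68 + 0.49×3.96)×3.96 = 18.3 m²; P = b + 2y√(1+z²) = 2.68 + 2×3.96×1.114 = 11.5 m.
Hydraulic radius R = A/P = 18.3/11.5 = 1.591 m.
Rearranging Manning's equation: n = (1/Q) A R^(2/3) S^(1/2) = (1/71.2) × 18.3 × 1.591^(2/3) × √0.0016 = 0.014.

n = 0.014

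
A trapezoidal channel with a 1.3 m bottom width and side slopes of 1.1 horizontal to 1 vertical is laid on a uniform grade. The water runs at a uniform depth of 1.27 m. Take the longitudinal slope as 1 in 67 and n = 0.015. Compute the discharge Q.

Q = 21.5 m³/s

With bottom width b = 1.3 m and side slope z = 1.1: A = (b + zy)y = (1.3 + 1.1×1.27)×1.27 = 3.425 m²; P = b + 2y√(1+z²) = 1.3 + 2×1.27×1.487 = 5.076 m.
Hydraulic radius R = A/P = 3.425/5.076 = 0.6748 m.
Manning's equation: Q = (1/n) A R^(2/3) S^(1/2) = (1/0.015) × 3.425 × 0.6748^(2/3) × 0.01493^(1/2) = 21.5 m³/s.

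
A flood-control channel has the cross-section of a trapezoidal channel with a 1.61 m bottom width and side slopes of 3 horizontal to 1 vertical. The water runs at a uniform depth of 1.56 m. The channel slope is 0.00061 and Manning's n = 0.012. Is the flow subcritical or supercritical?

subcritical

With bottom width b = 1.61 m and side slope z = 3: A = (b + zy)y = (1.61 + 3×1.56)×1.56 = 9.812 m²; P = b + 2y√(1+z²) = 1.61 + 2×1.56×3.162 = 11.48 m.
Hydraulic radius R = A/P = 9.812/11.48 = 0.855 m.
V = (1/n) R^(2/3) √S = (1/0.012) × 0.855^(2/3) × √0.00061 = 1.854 m/s. Hydraulic depth D_h = A/T = 9.812/10.97 = 0.8945 m.
Froude number Fr = V/√(g·D_h) = 1.854/√(9.81×0.8945) = 0.626, which is less than 1, so the flow is subcritical.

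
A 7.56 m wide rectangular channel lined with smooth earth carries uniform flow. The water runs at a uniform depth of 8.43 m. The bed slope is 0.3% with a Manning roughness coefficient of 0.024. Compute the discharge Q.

Flow area A = b·y = 7.56 × 8.43 = 63.73 m². Wetted perimeter P = b + 2y = 7.56 + 2×8.43 = 24.42 m.
Hydraulic radius R = A/P = 63.73/24.42 = 2.61 m.
Manning's equation: Q = (1/n) A R^(2/3) S^(1/2) = (1/0.024) × 63.73 × 2.61^(2/3) × 0.003^(1/2) = 276 m³/s.

Q = 276 m³/s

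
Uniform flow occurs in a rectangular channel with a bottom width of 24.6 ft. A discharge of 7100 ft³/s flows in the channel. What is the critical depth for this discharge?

For a rectangular channel, critical depth y_c = (q²/g)^(1/3) where q = Q/b = 7100/24.6 = 288.6 ft²/s.
So y_c = (288.6²/32.2)^(1/3) = 13.7 ft.

y_c = 13.7 ft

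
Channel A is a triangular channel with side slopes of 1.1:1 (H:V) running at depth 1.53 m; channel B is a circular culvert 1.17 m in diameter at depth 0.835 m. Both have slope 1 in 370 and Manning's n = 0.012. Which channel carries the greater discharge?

Channel A: For a triangular section with side slope z = 1.1: A = zy² = 1.1×1.53² = 2.575 m²; P = 2y√(1+z²) = 2×1.53×1.487 = 4.549 m. Hydraulic radius R = A/P = 2.575/4.549 = 0.5661 m. Q_A = (1/0.012)·2.575·0.5661^(2/3)·√0.002703 = 7.634 m³/s.
Channel B: For a circular section of diameter D = 1.17 m at depth y = 0.835 m, the central angle is θ = 2 arccos(1 − 2y/D) = 4.025 rad. Then A = (D²/8)(θ − sin θ) = 0.8209 m² and P = Dθ/2 = 2.354 m. Hydraulic radius R = A/P = 0.8209/2.354 = 0.3487 m. Q_B = (1/0.012)·0.8209·0.3487^(2/3)·√0.002703 = 1.762 m³/s.
Q_A = 7.634 m³/s vs Q_B = 1.762 m³/s, so channel A carries more.

channel A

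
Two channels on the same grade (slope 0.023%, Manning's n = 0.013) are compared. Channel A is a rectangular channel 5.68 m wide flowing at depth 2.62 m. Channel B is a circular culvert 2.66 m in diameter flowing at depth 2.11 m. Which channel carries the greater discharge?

channel A

Channel A: Flow area A = b·y = 5.68 × 2.62 = 14.88 m². Wetted perimeter P = b + 2y = 5.68 + 2×2.62 = 10.92 m. Hydraulic radius R = A/P = 14.88/10.92 = 1.363 m. Q_A = (1/0.013)·14.88·1.363^(2/3)·√0.00023 = 21.34 m³/s.
Channel B: For a circular section of diameter D = 2.66 m at depth y = 2.11 m, the central angle is θ = 2 arccos(1 − 2y/D) = 4.395 rad. Then A = (D²/8)(θ − sin θ) = 4.727 m² and P = Dθ/2 = 5.845 m. Hydraulic radius R = A/P = 4.727/5.845 = 0.8088 m. Q_B = (1/0.013)·4.727·0.8088^(2/3)·√0.00023 = 4.787 m³/s.
Q_A = 21.34 m³/s vs Q_B = 4.787 m³/s, so channel A carries more.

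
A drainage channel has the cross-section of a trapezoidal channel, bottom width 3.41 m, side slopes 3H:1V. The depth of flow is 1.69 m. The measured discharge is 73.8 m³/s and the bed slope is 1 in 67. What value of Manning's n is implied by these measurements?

n = 0.024

With bottom width b = 3.41 m and side slope z = 3: A = (b + zy)y = (3.41 + 3×1.69)×1.69 = 14.33 m²; P = b + 2y√(1+z²) = 3.41 + 2×1.69×3.162 = 14.1 m.
Hydraulic radius R = A/P = 14.33/14.1 = 1.017 m.
Rearranging Manning's equation: n = (1/Q) A R^(2/3) S^(1/2) = (1/73.8) × 14.33 × 1.017^(2/3) × √0.01493 = 0.024.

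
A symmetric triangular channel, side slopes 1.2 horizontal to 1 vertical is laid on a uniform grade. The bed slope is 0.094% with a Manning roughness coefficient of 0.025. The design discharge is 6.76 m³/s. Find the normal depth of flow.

Manning's equation rearranged: A R^(2/3) = nQ / (1·√S) = 0.025 × 6.76 / (√0.00094) = 5.512.
Try y = 1.89 m: A R^(2/3) = 3.462 — too small.
Try y = 2.25 m: A R^(2/3) = 5.512 — matches.

y_n = 2.25 m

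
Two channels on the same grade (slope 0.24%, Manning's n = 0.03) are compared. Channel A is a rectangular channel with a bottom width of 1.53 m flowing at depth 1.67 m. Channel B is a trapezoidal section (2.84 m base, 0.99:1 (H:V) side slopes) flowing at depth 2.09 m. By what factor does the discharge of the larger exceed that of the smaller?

6.88

Channel A: Flow area A = b·y = 1.53 × 1.67 = 2.555 m². Wetted perimeter P = b + 2y = 1.53 + 2×1.67 = 4.87 m. Hydraulic radius R = A/P = 2.555/4.87 = 0.5247 m. Q_A = (1/0.03)·2.555·0.5247^(2/3)·√0.0024 = 2.714 m³/s.
Channel B: With bottom width b = 2.84 m and side slope z = 0.99: A = (b + zy)y = (2.84 + 0.99×2.09)×2.09 = 10.26 m²; P = b + 2y√(1+z²) = 2.84 + 2×2.09×1.407 = 8.722 m. Hydraulic radius R = A/P = 10.26/8.722 = 1.176 m. Q_B = (1/0.03)·10.26·1.176^(2/3)·√0.0024 = 18.67 m³/s.
The larger discharge is 18.67 m³/s and the smaller is 2.714 m³/s; the ratio is 6.88.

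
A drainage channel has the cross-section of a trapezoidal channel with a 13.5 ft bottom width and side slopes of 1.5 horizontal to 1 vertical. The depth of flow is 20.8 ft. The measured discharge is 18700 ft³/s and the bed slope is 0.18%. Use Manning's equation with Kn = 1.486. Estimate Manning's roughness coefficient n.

With bottom width b = 13.5 ft and side slope z = 1.5: A = (b + zy)y = (13.5 + 1.5×20.8)×20.8 = 929.8 ft²; P = b + 2y√(1+z²) = 13.5 + 2×20.8×1.803 = 88.5 ft.
Hydraulic radius R = A/P = 929.8/88.5 = 10.51 ft.
Rearranging Manning's equation: n = (1.486/Q) A R^(2/3) S^(1/2) = (1.486/18700) × 929.8 × 10.51^(2/3) × √0.0018 = 0.015.

n = 0.015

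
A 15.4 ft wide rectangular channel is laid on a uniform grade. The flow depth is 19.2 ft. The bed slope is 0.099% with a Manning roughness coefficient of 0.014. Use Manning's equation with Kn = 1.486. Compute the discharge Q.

Q = 3080 ft³/s

Flow area A = b·y = 15.4 × 19.2 = 295.7 ft². Wetted perimeter P = b + 2y = 15.4 + 2×19.2 = 53.8 ft.
Hydraulic radius R = A/P = 295.7/53.8 = 5.496 ft.
Manning's equation: Q = (1.486/n) A R^(2/3) S^(1/2) = (1.486/0.014) × 295.7 × 5.496^(2/3) × 0.00099^(1/2) = 3080 ft³/s.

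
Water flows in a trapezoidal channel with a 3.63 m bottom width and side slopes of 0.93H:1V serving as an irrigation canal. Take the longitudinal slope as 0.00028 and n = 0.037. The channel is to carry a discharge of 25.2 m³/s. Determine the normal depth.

y_n = 4.35 m

Manning's equation rearranged: A R^(2/3) = nQ / (1·√S) = 0.037 × 25.2 / (√0.00028) = 55.72.
At y = 4.7 m: A R^(2/3) = 65.21 — over.
At y = 3.57 m: A R^(2/3) = 37.45 — short.
At y = 4.35 m: A R^(2/3) = 55.66 — matches.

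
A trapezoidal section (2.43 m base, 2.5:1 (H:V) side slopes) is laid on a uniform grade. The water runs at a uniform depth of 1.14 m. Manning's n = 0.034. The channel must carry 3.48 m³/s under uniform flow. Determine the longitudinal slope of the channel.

With bottom width b = 2.43 m and side slope z = 2.5: A = (b + zy)y = (2.43 + 2.5×1.14)×1.14 = 6.019 m²; P = b + 2y√(1+z²) = 2.43 + 2×1.14×2.693 = 8.569 m.
Hydraulic radius R = A/P = 6.019/8.569 = 0.7024 m.
From Manning's equation, S = [nQ / (1 A R^(2/3))]² = [0.034 × 3.48 / (1 × 6.019 × 0.7024^(2/3))]² = 0.000619.

S = 0.000619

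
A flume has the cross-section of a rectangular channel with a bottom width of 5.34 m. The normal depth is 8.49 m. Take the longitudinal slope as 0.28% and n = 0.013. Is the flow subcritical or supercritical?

Flow area A = b·y = 5.34 × 8.49 = 45.34 m². Wetted perimeter P = b + 2y = 5.34 + 2×8.49 = 22.32 m.
Hydraulic radius R = A/P = 45.34/22.32 = 2.031 m.
V = (1/n) R^(2/3) √S = (1/0.013) × 2.031^(2/3) × √0.0028 = 6.528 m/s. Hydraulic depth D_h = A/T = 45.34/5.34 = 8.49 m.
Froude number Fr = V/√(g·D_h) = 6.528/√(9.81×8.49) = 0.715, which is less than 1, so the flow is subcritical.

subcritical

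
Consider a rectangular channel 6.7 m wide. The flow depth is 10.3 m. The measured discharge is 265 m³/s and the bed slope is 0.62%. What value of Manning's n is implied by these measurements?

n = 0.0381

Flow area A = b·y = 6.7 × 10.3 = 69.01 m². Wetted perimeter P = b + 2y = 6.7 + 2×10.3 = 27.3 m.
Hydraulic radius R = A/P = 69.01/27.3 = 2.528 m.
Rearranging Manning's equation: n = (1/Q) A R^(2/3) S^(1/2) = (1/265) × 69.01 × 2.528^(2/3) × √0.0062 = 0.0381.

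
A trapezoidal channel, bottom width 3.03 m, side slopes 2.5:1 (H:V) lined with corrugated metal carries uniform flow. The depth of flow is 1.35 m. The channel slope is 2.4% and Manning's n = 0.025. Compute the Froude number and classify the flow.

With bottom width b = 3.03 m and side slope z = 2.5: A = (b + zy)y = (3.03 + 2.5×1.35)×1.35 = 8.647 m²; P = b + 2y√(1+z²) = 3.03 + 2×1.35×2.693 = 10.3 m.
Hydraulic radius R = A/P = 8.647/10.3 = 0.8395 m.
V = (1/n) R^(2/3) √S = (1/0.025) × 0.8395^(2/3) × √0.024 = 5.515 m/s. Hydraulic depth D_h = A/T = 8.647/9.78 = 0.8841 m.
Froude number Fr = V/√(g·D_h) = 5.515/√(9.81×0.8841) = 1.87, which is greater than 1, so the flow is supercritical.

supercritical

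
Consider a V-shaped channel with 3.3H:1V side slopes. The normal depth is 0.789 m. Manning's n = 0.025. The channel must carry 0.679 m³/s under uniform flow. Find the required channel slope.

S = 0.00025

For a triangular section with side slope z = 3.3: A = zy² = 3.3×0.789² = 2.054 m²; P = 2y√(1+z²) = 2×0.789×3.448 = 5.441 m.
Hydraulic radius R = A/P = 2.054/5.441 = 0.3775 m.
From Manning's equation, S = [nQ / (1 A R^(2/3))]² = [0.025 × 0.679 / (1 × 2.054 × 0.3775^(2/3))]² = 0.00025.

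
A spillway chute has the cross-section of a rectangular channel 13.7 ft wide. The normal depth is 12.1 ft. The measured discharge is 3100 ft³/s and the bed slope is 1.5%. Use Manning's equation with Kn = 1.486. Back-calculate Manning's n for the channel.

Flow area A = b·y = 13.7 × 12.1 = 165.8 ft². Wetted perimeter P = b + 2y = 13.7 + 2×12.1 = 37.9 ft.
Hydraulic radius R = A/P = 165.8/37.9 = 4.374 ft.
Rearranging Manning's equation: n = (1.486/Q) A R^(2/3) S^(1/2) = (1.486/3100) × 165.8 × 4.374^(2/3) × √0.015 = 0.026.

n = 0.026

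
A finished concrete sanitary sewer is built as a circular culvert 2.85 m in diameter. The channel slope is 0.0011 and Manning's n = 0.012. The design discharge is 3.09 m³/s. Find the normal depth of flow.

y_n = 0.908 m

Manning's equation rearranged: A R^(2/3) = nQ / (1·√S) = 0.012 × 3.09 / (√0.0011) = 1.118.
Trying y = 1.08 m: A R^(2/3) = 1.552 — over.
Trying y = 0.758 m: A R^(2/3) = 0.7878 — short.
Trying y = 0.908 m: A R^(2/3) = 1.119 — ≈ 1.118.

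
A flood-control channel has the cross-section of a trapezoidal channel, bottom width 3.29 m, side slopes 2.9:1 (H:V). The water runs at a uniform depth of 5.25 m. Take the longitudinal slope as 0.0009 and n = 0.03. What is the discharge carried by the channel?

Q = 190 m³/s

With bottom width b = 3.29 m and side slope z = 2.9: A = (b + zy)y = (3.29 + 2.9×5.25)×5.25 = 97.2 m²; P = b + 2y√(1+z²) = 3.29 + 2×5.25×3.068 = 35.5 m.
Hydraulic radius R = A/P = 97.2/35.5 = 2.738 m.
Manning's equation: Q = (1/n) A R^(2/3) S^(1/2) = (1/0.03) × 97.2 × 2.738^(2/3) × 0.0009^(1/2) = 190 m³/s.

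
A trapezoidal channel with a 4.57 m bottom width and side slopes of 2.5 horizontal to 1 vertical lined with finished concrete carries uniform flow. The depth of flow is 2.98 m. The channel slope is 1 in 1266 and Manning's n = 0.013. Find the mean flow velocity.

With bottom width b = 4.57 m and side slope z = 2.5: A = (b + zy)y = (4.57 + 2.5×2.98)×2.98 = 35.82 m²; P = b + 2y√(1+z²) = 4.57 + 2×2.98×2.693 = 20.62 m.
Hydraulic radius R = A/P = 35.82/20.62 = 1.737 m.
From Manning's equation, V = (1/n) R^(2/3) S^(1/2) = (1/0.013) × 1.737^(2/3) × 0.0007899^(1/2) = 3.12 m/s.

V = 3.12 m/s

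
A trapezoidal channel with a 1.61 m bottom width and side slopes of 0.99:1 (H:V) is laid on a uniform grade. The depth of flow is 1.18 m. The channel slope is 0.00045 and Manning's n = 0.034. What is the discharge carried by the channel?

Q = 1.56 m³/s

With bottom width b = 1.61 m and side slope z = 0.99: A = (b + zy)y = (1.61 + 0.99×1.18)×1.18 = 3.278 m²; P = b + 2y√(1+z²) = 1.61 + 2×1.18×1.407 = 4.931 m.
Hydraulic radius R = A/P = 3.278/4.931 = 0.6648 m.
Manning's equation: Q = (1/n) A R^(2/3) S^(1/2) = (1/0.034) × 3.278 × 0.6648^(2/3) × 0.00045^(1/2) = 1.56 m³/s.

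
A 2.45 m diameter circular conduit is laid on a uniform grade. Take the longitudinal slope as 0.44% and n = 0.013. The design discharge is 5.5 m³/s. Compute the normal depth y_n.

y_n = 0.948 m

Manning's equation rearranged: A R^(2/3) = nQ / (1·√S) = 0.013 × 5.5 / (√0.0044) = 1.078.
Trying y = 0.743 m: A R^(2/3) = 0.6799 — too small.
Trying y = 1.18 m: A R^(2/3) = 1.595 — too large.
Trying y = 0.948 m: A R^(2/3) = 1.078 — ≈ 1.078.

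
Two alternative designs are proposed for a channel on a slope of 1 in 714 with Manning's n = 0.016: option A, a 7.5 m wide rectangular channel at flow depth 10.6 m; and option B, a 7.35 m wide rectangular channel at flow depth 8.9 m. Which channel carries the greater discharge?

channel A

Channel A: Flow area A = b·y = 7.5 × 10.6 = 79.5 m². Wetted perimeter P = b + 2y = 7.5 + 2×10.6 = 28.7 m. Hydraulic radius R = A/P = 79.5/28.7 = 2.77 m. Q_A = (1/0.016)·79.5·2.77^(2/3)·√0.001401 = 366.8 m³/s.
Channel B: Flow area A = b·y = 7.35 × 8.9 = 65.42 m². Wetted perimeter P = b + 2y = 7.35 + 2×8.9 = 25.15 m. Hydraulic radius R = A/P = 65.42/25.15 = 2.601 m. Q_B = (1/0.016)·65.42·2.601^(2/3)·√0.001401 = 289.4 m³/s.
Q_A = 366.8 m³/s vs Q_B = 289.4 m³/s, so channel A carries more.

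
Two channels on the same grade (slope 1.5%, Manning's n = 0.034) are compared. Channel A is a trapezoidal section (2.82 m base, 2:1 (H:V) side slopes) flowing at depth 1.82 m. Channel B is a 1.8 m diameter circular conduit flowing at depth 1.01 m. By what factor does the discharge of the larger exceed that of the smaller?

Channel A: With bottom width b = 2.82 m and side slope z = 2: A = (b + zy)y = (2.82 + 2×1.82)×1.82 = 11.76 m²; P = b + 2y√(1+z²) = 2.82 + 2×1.82×2.236 = 10.96 m. Hydraulic radius R = A/P = 11.76/10.96 = 1.073 m. Q_A = (1/0.034)·11.76·1.073^(2/3)·√0.015 = 44.38 m³/s.
Channel B: For a circular section of diameter D = 1.8 m at depth y = 1.01 m, the central angle is θ = 2 arccos(1 − 2y/D) = 3.387 rad. Then A = (D²/8)(θ − sin θ) = 1.47 m² and P = Dθ/2 = 3.048 m. Hydraulic radius R = A/P = 1.47/3.048 = 0.4822 m. Q_B = (1/0.034)·1.47·0.4822^(2/3)·√0.015 = 3.256 m³/s.
The larger discharge is 44.38 m³/s and the smaller is 3.256 m³/s; the ratio is 13.6.

13.6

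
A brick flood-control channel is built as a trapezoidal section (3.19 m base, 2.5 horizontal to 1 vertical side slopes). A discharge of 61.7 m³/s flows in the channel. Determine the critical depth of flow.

y_c = 2.08 m

At critical depth, Q² T / (g A³) = 1, i.e. A³/T = Q²/g = 61.7²/9.81 = 388.1.
At y = 2.62 m: A³/T = 1020 — too large.
At y = 2.08 m: A³/T = 391.1 — matches.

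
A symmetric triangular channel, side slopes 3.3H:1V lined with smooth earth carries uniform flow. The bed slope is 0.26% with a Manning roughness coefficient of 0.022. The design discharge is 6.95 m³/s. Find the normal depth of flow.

Manning's equation rearranged: A R^(2/3) = nQ / (1·√S) = 0.022 × 6.95 / (√0.0026) = 2.999.
At y = 0.967 m: A R^(2/3) = 1.846 — low.
At y = 1.16 m: A R^(2/3) = 2.999 — matches.

y_n = 1.16 m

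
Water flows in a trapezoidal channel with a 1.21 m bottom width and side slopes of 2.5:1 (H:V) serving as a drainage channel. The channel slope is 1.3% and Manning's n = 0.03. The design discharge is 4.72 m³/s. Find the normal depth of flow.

Manning's equation rearranged: A R^(2/3) = nQ / (1·√S) = 0.03 × 4.72 / (√0.013) = 1.242.
Try y = 0.601 m: A R^(2/3) = 0.8351 — too small.
Try y = 0.919 m: A R^(2/3) = 2.093 — too large.
Try y = 0.724 m: A R^(2/3) = 1.242 — matches.

y_n = 0.724 m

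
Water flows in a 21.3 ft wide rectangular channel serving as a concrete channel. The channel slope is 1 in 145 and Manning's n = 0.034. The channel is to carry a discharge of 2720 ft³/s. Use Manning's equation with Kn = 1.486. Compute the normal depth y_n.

y_n = 11.3 ft

Manning's equation rearranged: A R^(2/3) = nQ / (1.486·√S) = 0.034 × 2720 / (1.486 × √0.006897) = 749.4.
Try y = 13.5 ft: A R^(2/3) = 944.5 — over.
Try y = 8.24 ft: A R^(2/3) = 488.7 — short.
Try y = 11.3 ft: A R^(2/3) = 748.4 — close enough.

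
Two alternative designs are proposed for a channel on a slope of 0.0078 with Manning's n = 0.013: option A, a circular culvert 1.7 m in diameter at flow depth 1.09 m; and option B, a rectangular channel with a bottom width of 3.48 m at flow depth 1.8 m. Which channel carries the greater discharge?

channel B

Channel A: For a circular section of diameter D = 1.7 m at depth y = 1.09 m, the central angle is θ = 2 arccos(1 − 2y/D) = 3.714 rad. Then A = (D²/8)(θ − sin θ) = 1.537 m² and P = Dθ/2 = 3.157 m. Hydraulic radius R = A/P = 1.537/3.157 = 0.487 m. Q_A = (1/0.013)·1.537·0.487^(2/3)·√0.0078 = 6.465 m³/s.
Channel B: Flow area A = b·y = 3.48 × 1.8 = 6.264 m². Wetted perimeter P = b + 2y = 3.48 + 2×1.8 = 7.08 m. Hydraulic radius R = A/P = 6.264/7.08 = 0.8847 m. Q_B = (1/0.013)·6.264·0.8847^(2/3)·√0.0078 = 39.22 m³/s.
Q_A = 6.465 m³/s vs Q_B = 39.22 m³/s, so channel B carries more.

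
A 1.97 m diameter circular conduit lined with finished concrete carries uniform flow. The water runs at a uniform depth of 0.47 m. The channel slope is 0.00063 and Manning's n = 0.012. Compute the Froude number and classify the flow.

For a circular section of diameter D = 1.97 m at depth y = 0.47 m, the central angle is θ = 2 arccos(1 − 2y/D) = 2.041 rad. Then A = (D²/8)(θ − sin θ) = 0.5578 m² and P = Dθ/2 = 2.011 m.
Hydraulic radius R = A/P = 0.5578/2.011 = 0.2774 m.
V = (1/n) R^(2/3) √S = (1/0.012) × 0.2774^(2/3) × √0.00063 = 0.8897 m/s. Hydraulic depth D_h = A/T = 0.5578/1.679 = 0.3322 m.
Froude number Fr = V/√(g·D_h) = 0.8897/√(9.81×0.3322) = 0.493, which is less than 1, so the flow is subcritical.

subcritical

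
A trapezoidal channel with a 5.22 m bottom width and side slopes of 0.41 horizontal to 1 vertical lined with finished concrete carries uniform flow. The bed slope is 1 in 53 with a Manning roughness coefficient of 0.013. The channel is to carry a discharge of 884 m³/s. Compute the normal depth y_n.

Manning's equation rearranged: A R^(2/3) = nQ / (1·√S) = 0.013 × 884 / (√0.01887) = 83.66.
At y = 4.66 m: A R^(2/3) = 55.74 — too small.
At y = 5.92 m: A R^(2/3) = 83.67 — close enough.

y_n = 5.92 m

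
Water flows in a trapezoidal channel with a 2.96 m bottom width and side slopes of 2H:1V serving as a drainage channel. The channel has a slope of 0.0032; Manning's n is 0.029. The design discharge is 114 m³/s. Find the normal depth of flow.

y_n = 3.65 m

Manning's equation rearranged: A R^(2/3) = nQ / (1·√S) = 0.029 × 114 / (√0.0032) = 58.44.
At y = 3.1 m: A R^(2/3) = 40.25 — low.
At y = 4.03 m: A R^(2/3) = 73.21 — high.
At y = 3.65 m: A R^(2/3) = 58.29 — matches.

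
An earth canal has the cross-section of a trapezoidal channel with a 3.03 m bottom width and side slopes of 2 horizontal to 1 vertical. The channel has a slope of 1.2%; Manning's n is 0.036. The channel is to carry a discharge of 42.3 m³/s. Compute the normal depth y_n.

y_n = 1.89 m

Manning's equation rearranged: A R^(2/3) = nQ / (1·√S) = 0.036 × 42.3 / (√0.012) = 13.9.
At y = 2.23 m: A R^(2/3) = 19.74 — over.
At y = 1.63 m: A R^(2/3) = 10.21 — short.
At y = 1.89 m: A R^(2/3) = 13.89 — close enough.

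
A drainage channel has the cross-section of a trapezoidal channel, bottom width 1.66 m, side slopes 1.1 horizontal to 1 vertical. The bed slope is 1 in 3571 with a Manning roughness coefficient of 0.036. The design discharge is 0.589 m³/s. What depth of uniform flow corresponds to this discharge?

Manning's equation rearranged: A R^(2/3) = nQ / (1·√S) = 0.036 × 0.589 / (√0.00028) = 1.267.
Try y = 0.701 m: A R^(2/3) = 1.008 — too small.
Try y = 0.871 m: A R^(2/3) = 1.506 — too large.
Try y = 0.794 m: A R^(2/3) = 1.268 — ≈ 1.267.

y_n = 0.794 m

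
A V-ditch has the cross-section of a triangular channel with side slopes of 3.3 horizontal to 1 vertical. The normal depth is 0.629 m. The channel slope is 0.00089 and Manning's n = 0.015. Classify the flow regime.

subcritical

For a triangular section with side slope z = 3.3: A = zy² = 3.3×0.629² = 1.306 m²; P = 2y√(1+z²) = 2×0.629×3.448 = 4.338 m.
Hydraulic radius R = A/P = 1.306/4.338 = 0.301 m.
V = (1/n) R^(2/3) √S = (1/0.015) × 0.301^(2/3) × √0.00089 = 0.8932 m/s. Hydraulic depth D_h = A/T = 1.306/4.151 = 0.3145 m.
Froude number Fr = V/√(g·D_h) = 0.8932/√(9.81×0.3145) = 0.509, which is less than 1, so the flow is subcritical.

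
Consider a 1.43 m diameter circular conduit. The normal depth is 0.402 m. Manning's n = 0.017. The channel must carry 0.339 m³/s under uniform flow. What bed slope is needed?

S = 0.0017

For a circular section of diameter D = 1.43 m at depth y = 0.402 m, the central angle is θ = 2 arccos(1 − 2y/D) = 2.235 rad. Then A = (D²/8)(θ − sin θ) = 0.3702 m² and P = Dθ/2 = 1.598 m.
Hydraulic radius R = A/P = 0.3702/1.598 = 0.2316 m.
From Manning's equation, S = [nQ / (1 A R^(2/3))]² = [0.017 × 0.339 / (1 × 0.3702 × 0.2316^(2/3))]² = 0.0017.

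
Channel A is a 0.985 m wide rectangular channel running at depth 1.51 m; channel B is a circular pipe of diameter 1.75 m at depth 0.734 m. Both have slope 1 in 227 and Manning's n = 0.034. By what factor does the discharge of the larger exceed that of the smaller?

1.51

Channel A: Flow area A = b·y = 0.985 × 1.51 = 1.487 m². Wetted perimeter P = b + 2y = 0.985 + 2×1.51 = 4.005 m. Hydraulic radius R = A/P = 1.487/4.005 = 0.3714 m. Q_A = (1/0.034)·1.487·0.3714^(2/3)·√0.004405 = 1.5 m³/s.
Channel B: For a circular section of diameter D = 1.75 m at depth y = 0.734 m, the central angle is θ = 2 arccos(1 − 2y/D) = 2.818 rad. Then A = (D²/8)(θ − sin θ) = 0.957 m² and P = Dθ/2 = 2.466 m. Hydraulic radius R = A/P = 0.957/2.466 = 0.3881 m. Q_B = (1/0.034)·0.957·0.3881^(2/3)·√0.004405 = 0.994 m³/s.
The larger discharge is 1.5 m³/s and the smaller is 0.994 m³/s; the ratio is 1.51.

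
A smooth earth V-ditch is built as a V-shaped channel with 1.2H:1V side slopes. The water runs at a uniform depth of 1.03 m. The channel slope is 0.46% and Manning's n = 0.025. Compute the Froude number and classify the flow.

For a triangular section with side slope z = 1.2: A = zy² = 1.2×1.03² = 1.273 m²; P = 2y√(1+z²) = 2×1.03×1.562 = 3.218 m.
Hydraulic radius R = A/P = 1.273/3.218 = 0.3956 m.
V = (1/n) R^(2/3) √S = (1/0.025) × 0.3956^(2/3) × √0.0046 = 1.462 m/s. Hydraulic depth D_h = A/T = 1.273/2.472 = 0.515 m.
Froude number Fr = V/√(g·D_h) = 1.462/√(9.81×0.515) = 0.65, which is less than 1, so the flow is subcritical.

subcritical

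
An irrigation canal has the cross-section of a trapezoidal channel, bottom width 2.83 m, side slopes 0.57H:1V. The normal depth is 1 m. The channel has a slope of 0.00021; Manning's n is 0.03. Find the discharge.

With bottom width b = 2.83 m and side slope z = 0.57: A = (b + zy)y = (2.83 + 0.57×1)×1 = 3.4 m²; P = b + 2y√(1+z²) = 2.83 + 2×1×1.151 = 5.132 m.
Hydraulic radius R = A/P = 3.4/5.132 = 0.6625 m.
Manning's equation: Q = (1/n) A R^(2/3) S^(1/2) = (1/0.03) × 3.4 × 0.6625^(2/3) × 0.00021^(1/2) = 1.25 m³/s.

Q = 1.25 m³/s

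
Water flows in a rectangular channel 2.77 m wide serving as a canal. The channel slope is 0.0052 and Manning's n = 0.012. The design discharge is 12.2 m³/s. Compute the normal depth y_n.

Manning's equation rearranged: A R^(2/3) = nQ / (1·√S) = 0.012 × 12.2 / (√0.0052) = 2.03.
At y = 0.832 m: A R^(2/3) = 1.49 — low.
At y = 1.04 m: A R^(2/3) = 2.036 — matches.

y_n = 1.04 m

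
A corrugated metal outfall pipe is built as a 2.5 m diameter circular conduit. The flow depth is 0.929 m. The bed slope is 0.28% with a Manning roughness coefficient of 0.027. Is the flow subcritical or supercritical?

subcritical

For a circular section of diameter D = 2.5 m at depth y = 0.929 m, the central angle is θ = 2 arccos(1 − 2y/D) = 2.622 rad. Then A = (D²/8)(θ − sin θ) = 1.661 m² and P = Dθ/2 = 3.278 m.
Hydraulic radius R = A/P = 1.661/3.278 = 0.5067 m.
V = (1/n) R^(2/3) √S = (1/0.027) × 0.5067^(2/3) × √0.0028 = 1.246 m/s. Hydraulic depth D_h = A/T = 1.661/2.416 = 0.6874 m.
Froude number Fr = V/√(g·D_h) = 1.246/√(9.81×0.6874) = 0.48, which is less than 1, so the flow is subcritical.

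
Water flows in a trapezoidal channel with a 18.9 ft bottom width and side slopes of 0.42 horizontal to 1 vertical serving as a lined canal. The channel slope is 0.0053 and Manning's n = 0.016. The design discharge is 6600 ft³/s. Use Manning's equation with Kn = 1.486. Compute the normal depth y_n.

y_n = 11.9 ft

Manning's equation rearranged: A R^(2/3) = nQ / (1.486·√S) = 0.016 × 6600 / (1.486 × √0.0053) = 976.1.
Trying y = 10.1 ft: A R^(2/3) = 748.2 — low.
Trying y = 15.2 ft: A R^(2/3) = 1461 — high.
Trying y = 11.9 ft: A R^(2/3) = 976.2 — close enough.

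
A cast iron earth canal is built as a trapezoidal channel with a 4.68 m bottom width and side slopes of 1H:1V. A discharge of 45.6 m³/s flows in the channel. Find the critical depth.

At critical depth, Q² T / (g A³) = 1, i.e. A³/T = Q²/g = 45.6²/9.81 = 212.
At y = 1.45 m: A³/T = 92.64 — too small.
At y = 1.85 m: A³/T = 210.4 — ≈ 212.

y_c = 1.85 m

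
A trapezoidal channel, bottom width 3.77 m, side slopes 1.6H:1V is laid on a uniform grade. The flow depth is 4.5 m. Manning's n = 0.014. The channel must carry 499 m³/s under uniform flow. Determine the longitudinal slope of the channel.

With bottom width b = 3.77 m and side slope z = 1.6: A = (b + zy)y = (3.77 + 1.6×4.5)×4.5 = 49.37 m²; P = b + 2y√(1+z²) = 3.77 + 2×4.5×1.887 = 20.75 m.
Hydraulic radius R = A/P = 49.37/20.75 = 2.379 m.
From Manning's equation, S = [nQ / (1 A R^(2/3))]² = [0.014 × 499 / (1 × 49.37 × 2.379^(2/3))]² = 0.00631.

S = 0.00631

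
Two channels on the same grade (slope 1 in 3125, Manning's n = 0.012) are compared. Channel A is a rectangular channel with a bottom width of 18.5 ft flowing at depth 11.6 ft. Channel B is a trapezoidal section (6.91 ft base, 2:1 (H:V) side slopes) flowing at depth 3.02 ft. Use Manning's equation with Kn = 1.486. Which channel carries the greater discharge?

channel A

Channel A: Flow area A = b·y = 18.5 × 11.6 = 214.6 ft². Wetted perimeter P = b + 2y = 18.5 + 2×11.6 = 41.7 ft. Hydraulic radius R = A/P = 214.6/41.7 = 5.146 ft. Q_A = (1.486/0.012)·214.6·5.146^(2/3)·√0.00032 = 1417 ft³/s.
Channel B: With bottom width b = 6.91 ft and side slope z = 2: A = (b + zy)y = (6.91 + 2×3.02)×3.02 = 39.11 ft²; P = b + 2y√(1+z²) = 6.91 + 2×3.02×2.236 = 20.42 ft. Hydraulic radius R = A/P = 39.11/20.42 = 1.916 ft. Q_B = (1.486/0.012)·39.11·1.916^(2/3)·√0.00032 = 133.6 ft³/s.
Q_A = 1417 ft³/s vs Q_B = 133.6 ft³/s, so channel A carries more.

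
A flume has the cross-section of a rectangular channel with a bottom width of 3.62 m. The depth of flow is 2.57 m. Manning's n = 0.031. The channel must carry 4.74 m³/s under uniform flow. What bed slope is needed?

S = 0.00023

Flow area A = b·y = 3.62 × 2.57 = 9.303 m². Wetted perimeter P = b + 2y = 3.62 + 2×2.57 = 8.76 m.
Hydraulic radius R = A/P = 9.303/8.76 = 1.062 m.
From Manning's equation, S = [nQ / (1 A R^(2/3))]² = [0.031 × 4.74 / (1 × 9.303 × 1.062^(2/3))]² = 0.00023.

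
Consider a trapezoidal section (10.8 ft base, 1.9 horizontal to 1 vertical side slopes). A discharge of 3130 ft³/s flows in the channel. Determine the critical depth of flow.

At critical depth, Q² T / (g A³) = 1, i.e. A³/T = Q²/g = 3130²/32.2 = 304300.
At y = 7.77 ft: A³/T = 194300 — short.
At y = 8.68 ft: A³/T = 303600 — ≈ 304300.

y_c = 8.68 ft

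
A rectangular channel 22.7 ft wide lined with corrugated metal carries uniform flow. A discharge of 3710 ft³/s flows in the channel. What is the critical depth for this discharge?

For a rectangular channel, critical depth y_c = (q²/g)^(1/3) where q = Q/b = 3710/22.7 = 163.4 ft²/s.
So y_c = (163.4²/32.2)^(1/3) = 9.4 ft.

y_c = 9.4 ft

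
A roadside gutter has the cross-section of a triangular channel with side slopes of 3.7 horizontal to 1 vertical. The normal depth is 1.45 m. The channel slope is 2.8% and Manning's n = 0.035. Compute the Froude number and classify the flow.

supercritical

For a triangular section with side slope z = 3.7: A = zy² = 3.7×1.45² = 7.779 m²; P = 2y√(1+z²) = 2×1.45×3.833 = 11.11 m.
Hydraulic radius R = A/P = 7.779/11.11 = 0.6999 m.
V = (1/n) R^(2/3) √S = (1/0.035) × 0.6999^(2/3) × √0.028 = 3.769 m/s. Hydraulic depth D_h = A/T = 7.779/10.73 = 0.725 m.
Froude number Fr = V/√(g·D_h) = 3.769/√(9.81×0.725) = 1.41, which is greater than 1, so the flow is supercritical.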